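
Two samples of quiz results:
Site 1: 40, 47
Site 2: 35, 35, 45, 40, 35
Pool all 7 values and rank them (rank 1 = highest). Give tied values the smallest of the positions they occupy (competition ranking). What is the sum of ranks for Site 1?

Sorted (descending): 47, 45, 40, 40, 35, 35, 35
The 2 values of 40 occupy positions 3–4 → each gets rank 3.
The 3 values of 35 occupy positions 5–7 → each gets rank 5.
Site 1 values → pooled ranks: 40→3, 47→1
Rank sum = 3 + 1 = 4

4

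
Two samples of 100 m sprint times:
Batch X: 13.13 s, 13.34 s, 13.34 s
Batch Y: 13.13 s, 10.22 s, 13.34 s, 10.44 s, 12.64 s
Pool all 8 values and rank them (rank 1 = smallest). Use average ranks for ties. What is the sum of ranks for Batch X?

Sorted (ascending): 10.22, 10.44, 12.64, 13.13, 13.13, 13.34, 13.34, 13.34
The 2 values of 13.13 occupy positions 4–5 → average rank (4+5)/2 = 4.5.
The 3 values of 13.34 occupy positions 6–8 → average rank 7.
Batch X values → pooled ranks: 13.13→4.5, 13.34→7, 13.34→7
Rank sum = 4.5 + 7 + 7 = 18.5

18.5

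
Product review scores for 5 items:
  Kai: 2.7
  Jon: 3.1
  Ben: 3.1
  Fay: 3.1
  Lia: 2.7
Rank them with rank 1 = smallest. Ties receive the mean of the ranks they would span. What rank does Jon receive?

4

Sorted (ascending): 2.7, 2.7, 3.1, 3.1, 3.1
The 2 values of 2.7 occupy positions 1–2 → average rank (1+2)/2 = 1.5.
The 3 values of 3.1 occupy positions 3–5 → average rank 4.
Jon has value 3.1 → rank 4.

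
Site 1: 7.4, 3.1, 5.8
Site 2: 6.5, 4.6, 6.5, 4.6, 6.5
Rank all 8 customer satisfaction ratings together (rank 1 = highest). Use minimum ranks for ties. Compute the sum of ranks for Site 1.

Sorted (descending): 7.4, 6.5, 6.5, 6.5, 5.8, 4.6, 4.6, 3.1
The 3 values of 6.5 occupy positions 2–4 → each gets rank 2.
The 2 values of 4.6 occupy positions 6–7 → each gets rank 6.
Site 1 values → pooled ranks: 7.4→1, 3.1→8, 5.8→5
Rank sum = 1 + 8 + 5 = 14

14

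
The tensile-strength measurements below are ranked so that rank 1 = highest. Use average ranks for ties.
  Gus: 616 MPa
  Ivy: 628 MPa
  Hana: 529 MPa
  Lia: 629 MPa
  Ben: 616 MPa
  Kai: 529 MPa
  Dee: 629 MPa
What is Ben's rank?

Sorted (descending): 629, 629, 628, 616, 616, 529, 529
The 2 values of 629 occupy positions 1–2 → average rank (1+2)/2 = 1.5.
The 2 values of 616 occupy positions 4–5 → average rank (4+5)/2 = 4.5.
The 2 values of 529 occupy positions 6–7 → average rank (6+7)/2 = 6.5.
Ben has value 616 MPa → rank 4.5.

4.5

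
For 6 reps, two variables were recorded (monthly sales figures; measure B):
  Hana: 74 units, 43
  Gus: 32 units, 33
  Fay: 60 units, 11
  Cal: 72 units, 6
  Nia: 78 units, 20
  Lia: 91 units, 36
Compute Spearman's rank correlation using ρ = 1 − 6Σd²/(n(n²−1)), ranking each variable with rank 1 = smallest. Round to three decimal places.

0.371

Ranks of variable 1: 4, 1, 2, 3, 5, 6
Ranks of variable 2: 6, 4, 2, 1, 3, 5
d = r₁ − r₂: -2, -3, 0, 2, 2, 1
d²: 4, 9, 0, 4, 4, 1; Σd² = 22
ρ = 1 − 6·22/(6·35) = 1 − 132/210 = 0.371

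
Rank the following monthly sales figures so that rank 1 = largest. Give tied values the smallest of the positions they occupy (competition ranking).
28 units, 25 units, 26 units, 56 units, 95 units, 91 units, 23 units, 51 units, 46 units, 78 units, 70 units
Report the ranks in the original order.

8, 10, 9, 5, 1, 2, 11, 6, 7, 3, 4

Sorted (descending): 95, 91, 78, 70, 56, 51, 46, 28, 26, 25, 23
No ties — each value takes its position as its rank.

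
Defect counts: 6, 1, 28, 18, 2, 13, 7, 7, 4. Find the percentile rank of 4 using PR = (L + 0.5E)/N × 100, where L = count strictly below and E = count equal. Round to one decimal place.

27.8

N = 9.
Strictly below 4: 2. Equal to 4: 1.
PR = (2 + 0.5·1)/9 × 100 = 27.8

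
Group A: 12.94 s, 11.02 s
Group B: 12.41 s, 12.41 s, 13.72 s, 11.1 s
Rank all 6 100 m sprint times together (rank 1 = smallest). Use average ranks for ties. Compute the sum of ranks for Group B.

Sorted (ascending): 11.02, 11.1, 12.41, 12.41, 12.94, 13.72
The 2 values of 12.41 occupy positions 3–4 → average rank (3+4)/2 = 3.5.
Group B values → pooled ranks: 12.41→3.5, 12.41→3.5, 13.72→6, 11.1→2
Rank sum = 3.5 + 3.5 + 6 + 2 = 15

15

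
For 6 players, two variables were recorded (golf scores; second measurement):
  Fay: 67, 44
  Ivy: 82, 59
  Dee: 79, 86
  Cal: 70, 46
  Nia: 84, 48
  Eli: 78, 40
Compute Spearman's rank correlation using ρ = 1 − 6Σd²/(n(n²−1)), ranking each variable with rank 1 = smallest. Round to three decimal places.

0.600

Ranks of variable 1: 1, 5, 4, 2, 6, 3
Ranks of variable 2: 2, 5, 6, 3, 4, 1
d = r₁ − r₂: -1, 0, -2, -1, 2, 2
d²: 1, 0, 4, 1, 4, 4; Σd² = 14
ρ = 1 − 6·14/(6·35) = 1 − 84/210 = 0.600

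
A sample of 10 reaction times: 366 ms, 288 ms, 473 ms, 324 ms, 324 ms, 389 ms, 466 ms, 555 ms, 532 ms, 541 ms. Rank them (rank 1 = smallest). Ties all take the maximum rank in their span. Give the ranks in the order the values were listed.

Sorted (ascending): 288, 324, 324, 366, 389, 466, 473, 532, 541, 555
The 2 values of 324 occupy positions 2–3 → each gets rank 3.

4, 1, 7, 3, 3, 5, 6, 10, 8, 9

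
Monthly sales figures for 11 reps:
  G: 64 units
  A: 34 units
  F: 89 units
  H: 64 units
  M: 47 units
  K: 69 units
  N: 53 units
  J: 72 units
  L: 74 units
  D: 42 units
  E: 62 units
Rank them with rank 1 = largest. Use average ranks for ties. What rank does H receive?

Sorted (descending): 89, 74, 72, 69, 64, 64, 62, 53, 47, 42, 34
The 2 values of 64 occupy positions 5–6 → average rank (5+6)/2 = 5.5.
H has value 64 units → rank 5.5.

5.5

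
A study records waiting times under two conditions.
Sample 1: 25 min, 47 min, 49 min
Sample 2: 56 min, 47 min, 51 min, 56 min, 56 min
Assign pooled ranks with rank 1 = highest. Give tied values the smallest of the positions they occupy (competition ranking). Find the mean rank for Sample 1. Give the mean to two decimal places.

6.33

Sorted (descending): 56, 56, 56, 51, 49, 47, 47, 25
The 3 values of 56 occupy positions 1–3 → each gets rank 1.
The 2 values of 47 occupy positions 6–7 → each gets rank 6.
Sample 1 values → pooled ranks: 25→8, 47→6, 49→5
Mean rank = (8 + 6 + 5) / 3 = 6.33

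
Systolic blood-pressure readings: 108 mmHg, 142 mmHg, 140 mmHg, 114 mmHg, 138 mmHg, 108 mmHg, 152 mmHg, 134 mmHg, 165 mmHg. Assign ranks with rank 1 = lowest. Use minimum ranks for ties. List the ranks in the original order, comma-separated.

1, 7, 6, 3, 5, 1, 8, 4, 9

Sorted (ascending): 108, 108, 114, 134, 138, 140, 142, 152, 165
The 2 values of 108 occupy positions 1–2 → each gets rank 1.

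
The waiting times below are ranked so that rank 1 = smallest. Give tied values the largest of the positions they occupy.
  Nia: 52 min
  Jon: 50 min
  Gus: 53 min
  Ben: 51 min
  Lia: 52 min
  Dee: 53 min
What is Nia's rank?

Sorted (ascending): 50, 51, 52, 52, 53, 53
The 2 values of 52 occupy positions 3–4 → each gets rank 4.
The 2 values of 53 occupy positions 5–6 → each gets rank 6.
Nia has value 52 min → rank 4.

4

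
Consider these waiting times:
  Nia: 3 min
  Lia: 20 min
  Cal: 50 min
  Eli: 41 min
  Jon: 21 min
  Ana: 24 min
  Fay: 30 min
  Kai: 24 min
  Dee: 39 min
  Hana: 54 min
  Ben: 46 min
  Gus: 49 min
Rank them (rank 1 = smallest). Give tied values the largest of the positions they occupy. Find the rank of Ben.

Sorted (ascending): 3, 20, 21, 24, 24, 30, 39, 41, 46, 49, 50, 54
The 2 values of 24 occupy positions 4–5 → each gets rank 5.
Ben has value 46 min → rank 9.

9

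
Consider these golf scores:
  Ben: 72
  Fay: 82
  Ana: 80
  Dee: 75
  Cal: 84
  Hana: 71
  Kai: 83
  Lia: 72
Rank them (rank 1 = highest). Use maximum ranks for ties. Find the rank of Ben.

Sorted (descending): 84, 83, 82, 80, 75, 72, 72, 71
The 2 values of 72 occupy positions 6–7 → each gets rank 7.
Ben has value 72 → rank 7.

7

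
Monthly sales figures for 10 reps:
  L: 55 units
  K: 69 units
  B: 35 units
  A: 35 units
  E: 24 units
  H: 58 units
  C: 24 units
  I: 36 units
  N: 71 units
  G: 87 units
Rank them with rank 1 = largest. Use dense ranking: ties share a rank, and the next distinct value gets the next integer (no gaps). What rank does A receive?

7

Sorted (descending): 87, 71, 69, 58, 55, 36, 35, 35, 24, 24
The 2 values of 35 share dense rank 7.
The 2 values of 24 share dense rank 8.
Remaining distinct values take the next consecutive integers.
A has value 35 units → rank 7.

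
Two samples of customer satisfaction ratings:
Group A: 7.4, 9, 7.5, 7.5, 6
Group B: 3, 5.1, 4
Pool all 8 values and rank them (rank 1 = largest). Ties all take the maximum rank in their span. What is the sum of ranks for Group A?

Sorted (descending): 9, 7.5, 7.5, 7.4, 6, 5.1, 4, 3
The 2 values of 7.5 occupy positions 2–3 → each gets rank 3.
Group A values → pooled ranks: 7.4→4, 9→1, 7.5→3, 7.5→3, 6→5
Rank sum = 4 + 1 + 3 + 3 + 5 = 16

16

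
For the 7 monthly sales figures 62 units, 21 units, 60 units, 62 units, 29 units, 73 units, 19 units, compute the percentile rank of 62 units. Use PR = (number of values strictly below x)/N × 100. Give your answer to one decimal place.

N = 7.
Strictly below 62: 4. Equal to 62: 2.
PR = 4/7 × 100 = 57.1

57.1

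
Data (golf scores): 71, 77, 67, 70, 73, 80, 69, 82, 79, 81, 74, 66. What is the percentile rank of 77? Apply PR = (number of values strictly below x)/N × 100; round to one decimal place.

N = 12.
Strictly below 77: 7. Equal to 77: 1.
PR = 7/12 × 100 = 58.3

58.3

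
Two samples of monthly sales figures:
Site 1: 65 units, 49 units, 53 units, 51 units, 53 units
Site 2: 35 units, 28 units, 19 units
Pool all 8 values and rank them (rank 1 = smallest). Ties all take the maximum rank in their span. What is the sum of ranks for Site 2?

Sorted (ascending): 19, 28, 35, 49, 51, 53, 53, 65
The 2 values of 53 occupy positions 6–7 → each gets rank 7.
Site 2 values → pooled ranks: 35→3, 28→2, 19→1
Rank sum = 3 + 2 + 1 = 6

6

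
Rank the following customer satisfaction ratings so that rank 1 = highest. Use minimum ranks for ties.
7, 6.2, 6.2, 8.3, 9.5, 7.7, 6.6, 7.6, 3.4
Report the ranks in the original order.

Sorted (descending): 9.5, 8.3, 7.7, 7.6, 7, 6.6, 6.2, 6.2, 3.4
The 2 values of 6.2 occupy positions 7–8 → each gets rank 7.

5, 7, 7, 2, 1, 3, 6, 4, 9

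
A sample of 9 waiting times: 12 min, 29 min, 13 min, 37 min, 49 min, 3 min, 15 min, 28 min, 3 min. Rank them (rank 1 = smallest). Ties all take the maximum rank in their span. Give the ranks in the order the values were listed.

3, 7, 4, 8, 9, 2, 5, 6, 2

Sorted (ascending): 3, 3, 12, 13, 15, 28, 29, 37, 49
The 2 values of 3 occupy positions 1–2 → each gets rank 2.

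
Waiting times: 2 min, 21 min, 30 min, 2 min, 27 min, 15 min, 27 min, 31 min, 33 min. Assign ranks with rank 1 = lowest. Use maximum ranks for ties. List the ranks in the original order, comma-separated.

Sorted (ascending): 2, 2, 15, 21, 27, 27, 30, 31, 33
The 2 values of 2 occupy positions 1–2 → each gets rank 2.
The 2 values of 27 occupy positions 5–6 → each gets rank 6.

2, 4, 7, 2, 6, 3, 6, 8, 9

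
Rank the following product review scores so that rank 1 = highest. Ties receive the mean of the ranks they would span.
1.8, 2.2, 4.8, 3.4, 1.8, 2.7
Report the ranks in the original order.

Sorted (descending): 4.8, 3.4, 2.7, 2.2, 1.8, 1.8
The 2 values of 1.8 occupy positions 5–6 → average rank (5+6)/2 = 5.5.

5.5, 4, 1, 2, 5.5, 3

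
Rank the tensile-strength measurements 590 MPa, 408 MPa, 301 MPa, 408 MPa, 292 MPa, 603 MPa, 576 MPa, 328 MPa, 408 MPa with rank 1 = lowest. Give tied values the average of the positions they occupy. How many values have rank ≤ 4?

3

Sorted (ascending): 292, 301, 328, 408, 408, 408, 576, 590, 603
The 3 values of 408 occupy positions 4–6 → average rank 5.
Ranks ≤ 4: {1, 2, 3} → 3 values.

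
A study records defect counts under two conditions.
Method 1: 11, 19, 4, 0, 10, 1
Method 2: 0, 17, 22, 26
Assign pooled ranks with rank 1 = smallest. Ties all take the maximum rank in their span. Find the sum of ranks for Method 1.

Sorted (ascending): 0, 0, 1, 4, 10, 11, 17, 19, 22, 26
The 2 values of 0 occupy positions 1–2 → each gets rank 2.
Method 1 values → pooled ranks: 11→6, 19→8, 4→4, 0→2, 10→5, 1→3
Rank sum = 6 + 8 + 4 + 2 + 5 + 3 = 28

28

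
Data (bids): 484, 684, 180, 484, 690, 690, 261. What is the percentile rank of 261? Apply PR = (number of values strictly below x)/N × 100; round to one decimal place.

14.3

N = 7.
Strictly below 261: 1. Equal to 261: 1.
PR = 1/7 × 100 = 14.3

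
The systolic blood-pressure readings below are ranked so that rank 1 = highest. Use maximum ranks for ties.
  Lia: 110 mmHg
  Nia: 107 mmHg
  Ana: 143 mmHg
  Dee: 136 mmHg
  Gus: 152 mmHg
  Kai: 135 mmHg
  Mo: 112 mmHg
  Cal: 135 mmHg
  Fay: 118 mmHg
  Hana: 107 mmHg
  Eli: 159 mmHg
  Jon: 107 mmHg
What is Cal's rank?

Sorted (descending): 159, 152, 143, 136, 135, 135, 118, 112, 110, 107, 107, 107
The 2 values of 135 occupy positions 5–6 → each gets rank 6.
The 3 values of 107 occupy positions 10–12 → each gets rank 12.
Cal has value 135 mmHg → rank 6.

6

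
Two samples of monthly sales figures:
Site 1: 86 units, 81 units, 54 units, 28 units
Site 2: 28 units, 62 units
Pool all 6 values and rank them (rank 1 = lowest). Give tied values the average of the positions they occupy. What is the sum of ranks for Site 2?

Sorted (ascending): 28, 28, 54, 62, 81, 86
The 2 values of 28 occupy positions 1–2 → average rank (1+2)/2 = 1.5.
Site 2 values → pooled ranks: 28→1.5, 62→4
Rank sum = 1.5 + 4 = 5.5

5.5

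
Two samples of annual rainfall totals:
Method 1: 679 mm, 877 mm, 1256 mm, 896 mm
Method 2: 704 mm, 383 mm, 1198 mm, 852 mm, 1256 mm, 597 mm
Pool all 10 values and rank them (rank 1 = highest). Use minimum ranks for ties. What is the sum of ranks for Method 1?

18

Sorted (descending): 1256, 1256, 1198, 896, 877, 852, 704, 679, 597, 383
The 2 values of 1256 occupy positions 1–2 → each gets rank 1.
Method 1 values → pooled ranks: 679→8, 877→5, 1256→1, 896→4
Rank sum = 8 + 5 + 1 + 4 = 18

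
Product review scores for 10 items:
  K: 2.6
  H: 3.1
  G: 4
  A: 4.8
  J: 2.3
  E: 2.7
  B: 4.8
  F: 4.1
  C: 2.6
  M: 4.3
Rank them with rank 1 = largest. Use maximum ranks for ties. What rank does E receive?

7

Sorted (descending): 4.8, 4.8, 4.3, 4.1, 4, 3.1, 2.7, 2.6, 2.6, 2.3
The 2 values of 4.8 occupy positions 1–2 → each gets rank 2.
The 2 values of 2.6 occupy positions 8–9 → each gets rank 9.
E has value 2.7 → rank 7.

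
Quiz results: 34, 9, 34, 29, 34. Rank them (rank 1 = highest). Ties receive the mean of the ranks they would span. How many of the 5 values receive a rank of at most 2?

Sorted (descending): 34, 34, 34, 29, 9
The 3 values of 34 occupy positions 1–3 → average rank 2.
Ranks ≤ 2: {2, 2, 2} → 3 values.

3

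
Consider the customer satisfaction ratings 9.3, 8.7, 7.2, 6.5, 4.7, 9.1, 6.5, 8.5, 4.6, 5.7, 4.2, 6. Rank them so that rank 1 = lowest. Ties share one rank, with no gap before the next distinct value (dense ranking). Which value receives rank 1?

4.2

Sorted (ascending): 4.2, 4.6, 4.7, 5.7, 6, 6.5, 6.5, 7.2, 8.5, 8.7, 9.1, 9.3
The 2 values of 6.5 share dense rank 6.
Remaining distinct values take the next consecutive integers.
Rank 1 → value 4.2.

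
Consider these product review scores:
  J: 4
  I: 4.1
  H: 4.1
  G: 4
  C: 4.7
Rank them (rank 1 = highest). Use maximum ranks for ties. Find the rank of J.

5

Sorted (descending): 4.7, 4.1, 4.1, 4, 4
The 2 values of 4.1 occupy positions 2–3 → each gets rank 3.
The 2 values of 4 occupy positions 4–5 → each gets rank 5.
J has value 4 → rank 5.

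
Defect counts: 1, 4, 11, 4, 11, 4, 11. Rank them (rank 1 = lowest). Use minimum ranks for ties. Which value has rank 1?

Sorted (ascending): 1, 4, 4, 4, 11, 11, 11
The 3 values of 4 occupy positions 2–4 → each gets rank 2.
The 3 values of 11 occupy positions 5–7 → each gets rank 5.
Rank 1 → value 1.

1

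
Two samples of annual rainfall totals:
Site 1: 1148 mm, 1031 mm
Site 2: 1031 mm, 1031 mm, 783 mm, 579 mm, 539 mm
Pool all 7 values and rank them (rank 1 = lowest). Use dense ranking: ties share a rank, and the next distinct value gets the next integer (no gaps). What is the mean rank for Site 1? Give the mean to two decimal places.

Sorted (ascending): 539, 579, 783, 1031, 1031, 1031, 1148
The 3 values of 1031 share dense rank 4.
Remaining distinct values take the next consecutive integers.
Site 1 values → pooled ranks: 1148→5, 1031→4
Mean rank = (5 + 4) / 2 = 4.50

4.50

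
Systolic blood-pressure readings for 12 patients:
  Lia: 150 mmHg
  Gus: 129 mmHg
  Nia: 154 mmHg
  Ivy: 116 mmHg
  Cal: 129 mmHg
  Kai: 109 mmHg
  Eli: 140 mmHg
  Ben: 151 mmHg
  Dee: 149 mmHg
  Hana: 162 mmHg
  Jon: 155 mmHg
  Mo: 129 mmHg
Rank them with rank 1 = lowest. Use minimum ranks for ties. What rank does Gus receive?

Sorted (ascending): 109, 116, 129, 129, 129, 140, 149, 150, 151, 154, 155, 162
The 3 values of 129 occupy positions 3–5 → each gets rank 3.
Gus has value 129 mmHg → rank 3.

3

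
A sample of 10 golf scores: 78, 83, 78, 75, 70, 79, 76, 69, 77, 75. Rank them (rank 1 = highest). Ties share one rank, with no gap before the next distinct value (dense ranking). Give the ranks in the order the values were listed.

3, 1, 3, 6, 7, 2, 5, 8, 4, 6

Sorted (descending): 83, 79, 78, 78, 77, 76, 75, 75, 70, 69
The 2 values of 78 share dense rank 3.
The 2 values of 75 share dense rank 6.
Remaining distinct values take the next consecutive integers.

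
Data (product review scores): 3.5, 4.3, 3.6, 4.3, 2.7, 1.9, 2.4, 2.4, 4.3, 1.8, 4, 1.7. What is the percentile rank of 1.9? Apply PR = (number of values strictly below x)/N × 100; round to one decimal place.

N = 12.
Strictly below 1.9: 2. Equal to 1.9: 1.
PR = 2/12 × 100 = 16.7

16.7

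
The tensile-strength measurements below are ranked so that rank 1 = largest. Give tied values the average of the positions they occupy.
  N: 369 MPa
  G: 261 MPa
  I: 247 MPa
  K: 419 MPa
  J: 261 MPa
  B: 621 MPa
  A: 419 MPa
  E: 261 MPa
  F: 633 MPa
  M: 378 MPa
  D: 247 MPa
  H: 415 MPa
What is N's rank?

Sorted (descending): 633, 621, 419, 419, 415, 378, 369, 261, 261, 261, 247, 247
The 2 values of 419 occupy positions 3–4 → average rank (3+4)/2 = 3.5.
The 3 values of 261 occupy positions 8–10 → average rank 9.
The 2 values of 247 occupy positions 11–12 → average rank (11+12)/2 = 11.5.
N has value 369 MPa → rank 7.

7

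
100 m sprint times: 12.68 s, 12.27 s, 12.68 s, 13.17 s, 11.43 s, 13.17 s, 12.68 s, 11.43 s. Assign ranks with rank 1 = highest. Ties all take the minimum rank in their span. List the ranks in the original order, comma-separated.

3, 6, 3, 1, 7, 1, 3, 7

Sorted (descending): 13.17, 13.17, 12.68, 12.68, 12.68, 12.27, 11.43, 11.43
The 2 values of 13.17 occupy positions 1–2 → each gets rank 1.
The 3 values of 12.68 occupy positions 3–5 → each gets rank 3.
The 2 values of 11.43 occupy positions 7–8 → each gets rank 7.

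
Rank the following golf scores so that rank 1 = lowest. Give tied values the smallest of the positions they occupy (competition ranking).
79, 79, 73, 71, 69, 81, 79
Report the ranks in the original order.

Sorted (ascending): 69, 71, 73, 79, 79, 79, 81
The 3 values of 79 occupy positions 4–6 → each gets rank 4.

4, 4, 3, 2, 1, 7, 4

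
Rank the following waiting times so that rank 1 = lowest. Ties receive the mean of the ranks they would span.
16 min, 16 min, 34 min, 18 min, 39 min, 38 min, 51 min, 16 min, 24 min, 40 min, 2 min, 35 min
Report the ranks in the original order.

3, 3, 7, 5, 10, 9, 12, 3, 6, 11, 1, 8

Sorted (ascending): 2, 16, 16, 16, 18, 24, 34, 35, 38, 39, 40, 51
The 3 values of 16 occupy positions 2–4 → average rank 3.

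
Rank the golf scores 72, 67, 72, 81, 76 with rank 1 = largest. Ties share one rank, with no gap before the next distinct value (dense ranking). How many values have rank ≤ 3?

Sorted (descending): 81, 76, 72, 72, 67
The 2 values of 72 share dense rank 3.
Remaining distinct values take the next consecutive integers.
Ranks ≤ 3: {1, 2, 3, 3} → 4 values.

4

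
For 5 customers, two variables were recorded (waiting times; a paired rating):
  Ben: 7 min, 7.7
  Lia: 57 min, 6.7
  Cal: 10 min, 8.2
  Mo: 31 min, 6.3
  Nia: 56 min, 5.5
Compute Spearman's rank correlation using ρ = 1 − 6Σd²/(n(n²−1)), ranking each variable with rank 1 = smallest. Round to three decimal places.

Ranks of variable 1: 1, 5, 2, 3, 4
Ranks of variable 2: 4, 3, 5, 2, 1
d = r₁ − r₂: -3, 2, -3, 1, 3
d²: 9, 4, 9, 1, 9; Σd² = 32
ρ = 1 − 6·32/(5·24) = 1 − 192/120 = -0.600

-0.600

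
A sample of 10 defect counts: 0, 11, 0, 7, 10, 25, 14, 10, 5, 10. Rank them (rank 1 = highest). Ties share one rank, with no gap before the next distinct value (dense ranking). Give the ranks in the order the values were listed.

Sorted (descending): 25, 14, 11, 10, 10, 10, 7, 5, 0, 0
The 3 values of 10 share dense rank 4.
The 2 values of 0 share dense rank 7.
Remaining distinct values take the next consecutive integers.

7, 3, 7, 5, 4, 1, 2, 4, 6, 4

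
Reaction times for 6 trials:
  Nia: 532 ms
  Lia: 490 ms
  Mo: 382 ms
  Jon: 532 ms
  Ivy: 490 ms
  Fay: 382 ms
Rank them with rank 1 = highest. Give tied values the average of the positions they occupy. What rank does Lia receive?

Sorted (descending): 532, 532, 490, 490, 382, 382
The 2 values of 532 occupy positions 1–2 → average rank (1+2)/2 = 1.5.
The 2 values of 490 occupy positions 3–4 → average rank (3+4)/2 = 3.5.
The 2 values of 382 occupy positions 5–6 → average rank (5+6)/2 = 5.5.
Lia has value 490 ms → rank 3.5.

3.5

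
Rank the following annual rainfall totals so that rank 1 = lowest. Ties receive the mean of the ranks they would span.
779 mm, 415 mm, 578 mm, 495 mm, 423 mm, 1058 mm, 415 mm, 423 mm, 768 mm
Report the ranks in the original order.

8, 1.5, 6, 5, 3.5, 9, 1.5, 3.5, 7

Sorted (ascending): 415, 415, 423, 423, 495, 578, 768, 779, 1058
The 2 values of 415 occupy positions 1–2 → average rank (1+2)/2 = 1.5.
The 2 values of 423 occupy positions 3–4 → average rank (3+4)/2 = 3.5.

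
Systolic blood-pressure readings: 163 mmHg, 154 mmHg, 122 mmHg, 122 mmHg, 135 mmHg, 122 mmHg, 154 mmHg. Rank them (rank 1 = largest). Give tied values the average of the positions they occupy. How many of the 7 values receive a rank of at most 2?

1

Sorted (descending): 163, 154, 154, 135, 122, 122, 122
The 2 values of 154 occupy positions 2–3 → average rank (2+3)/2 = 2.5.
The 3 values of 122 occupy positions 5–7 → average rank 6.
Ranks ≤ 2: {1} → 1 value.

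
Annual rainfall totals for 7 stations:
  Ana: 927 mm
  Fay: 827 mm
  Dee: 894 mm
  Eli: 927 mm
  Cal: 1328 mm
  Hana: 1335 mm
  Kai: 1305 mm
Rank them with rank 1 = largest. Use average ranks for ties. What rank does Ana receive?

4.5

Sorted (descending): 1335, 1328, 1305, 927, 927, 894, 827
The 2 values of 927 occupy positions 4–5 → average rank (4+5)/2 = 4.5.
Ana has value 927 mm → rank 4.5.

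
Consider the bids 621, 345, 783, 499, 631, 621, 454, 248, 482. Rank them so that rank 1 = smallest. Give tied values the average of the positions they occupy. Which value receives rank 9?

Sorted (ascending): 248, 345, 454, 482, 499, 621, 621, 631, 783
The 2 values of 621 occupy positions 6–7 → average rank (6+7)/2 = 6.5.
Rank 9 → value 783.

783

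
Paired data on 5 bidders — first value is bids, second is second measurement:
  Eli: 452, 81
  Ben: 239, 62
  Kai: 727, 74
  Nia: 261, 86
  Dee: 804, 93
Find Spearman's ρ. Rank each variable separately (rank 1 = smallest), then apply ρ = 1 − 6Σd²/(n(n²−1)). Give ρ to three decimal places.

Ranks of variable 1: 3, 1, 4, 2, 5
Ranks of variable 2: 3, 1, 2, 4, 5
d = r₁ − r₂: 0, 0, 2, -2, 0
d²: 0, 0, 4, 4, 0; Σd² = 8
ρ = 1 − 6·8/(5·24) = 1 − 48/120 = 0.600

0.600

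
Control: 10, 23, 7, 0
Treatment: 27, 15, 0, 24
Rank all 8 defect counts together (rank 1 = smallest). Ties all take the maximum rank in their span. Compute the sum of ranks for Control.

15

Sorted (ascending): 0, 0, 7, 10, 15, 23, 24, 27
The 2 values of 0 occupy positions 1–2 → each gets rank 2.
Control values → pooled ranks: 10→4, 23→6, 7→3, 0→2
Rank sum = 4 + 6 + 3 + 2 = 15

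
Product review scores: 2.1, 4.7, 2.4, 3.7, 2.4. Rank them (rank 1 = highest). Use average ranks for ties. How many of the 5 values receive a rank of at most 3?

2

Sorted (descending): 4.7, 3.7, 2.4, 2.4, 2.1
The 2 values of 2.4 occupy positions 3–4 → average rank (3+4)/2 = 3.5.
Ranks ≤ 3: {1, 2} → 2 values.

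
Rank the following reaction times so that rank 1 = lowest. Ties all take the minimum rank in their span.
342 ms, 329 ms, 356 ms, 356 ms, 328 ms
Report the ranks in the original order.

Sorted (ascending): 328, 329, 342, 356, 356
The 2 values of 356 occupy positions 4–5 → each gets rank 4.

3, 2, 4, 4, 1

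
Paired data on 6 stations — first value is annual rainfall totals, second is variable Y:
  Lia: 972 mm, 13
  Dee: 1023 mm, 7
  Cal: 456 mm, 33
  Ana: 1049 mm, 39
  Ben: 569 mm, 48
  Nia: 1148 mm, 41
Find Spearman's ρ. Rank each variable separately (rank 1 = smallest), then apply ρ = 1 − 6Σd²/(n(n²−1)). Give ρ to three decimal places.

0.086

Ranks of variable 1: 3, 4, 1, 5, 2, 6
Ranks of variable 2: 2, 1, 3, 4, 6, 5
d = r₁ − r₂: 1, 3, -2, 1, -4, 1
d²: 1, 9, 4, 1, 16, 1; Σd² = 32
ρ = 1 − 6·32/(6·35) = 1 − 192/210 = 0.086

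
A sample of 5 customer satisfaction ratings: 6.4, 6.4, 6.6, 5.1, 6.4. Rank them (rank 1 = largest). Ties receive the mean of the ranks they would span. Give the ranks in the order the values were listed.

3, 3, 1, 5, 3

Sorted (descending): 6.6, 6.4, 6.4, 6.4, 5.1
The 3 values of 6.4 occupy positions 2–4 → average rank 3.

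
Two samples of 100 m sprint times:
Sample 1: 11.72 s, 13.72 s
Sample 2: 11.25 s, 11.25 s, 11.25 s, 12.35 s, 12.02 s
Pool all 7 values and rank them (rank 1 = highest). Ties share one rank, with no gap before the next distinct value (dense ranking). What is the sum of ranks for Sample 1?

Sorted (descending): 13.72, 12.35, 12.02, 11.72, 11.25, 11.25, 11.25
The 3 values of 11.25 share dense rank 5.
Remaining distinct values take the next consecutive integers.
Sample 1 values → pooled ranks: 11.72→4, 13.72→1
Rank sum = 4 + 1 = 5

5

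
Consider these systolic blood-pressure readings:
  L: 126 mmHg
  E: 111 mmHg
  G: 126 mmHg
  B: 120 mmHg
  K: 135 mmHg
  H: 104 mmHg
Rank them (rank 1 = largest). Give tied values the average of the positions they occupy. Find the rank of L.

2.5

Sorted (descending): 135, 126, 126, 120, 111, 104
The 2 values of 126 occupy positions 2–3 → average rank (2+3)/2 = 2.5.
L has value 126 mmHg → rank 2.5.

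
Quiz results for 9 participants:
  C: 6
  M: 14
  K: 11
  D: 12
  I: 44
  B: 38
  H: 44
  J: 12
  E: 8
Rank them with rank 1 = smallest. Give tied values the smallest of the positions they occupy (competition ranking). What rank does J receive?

4

Sorted (ascending): 6, 8, 11, 12, 12, 14, 38, 44, 44
The 2 values of 12 occupy positions 4–5 → each gets rank 4.
The 2 values of 44 occupy positions 8–9 → each gets rank 8.
J has value 12 → rank 4.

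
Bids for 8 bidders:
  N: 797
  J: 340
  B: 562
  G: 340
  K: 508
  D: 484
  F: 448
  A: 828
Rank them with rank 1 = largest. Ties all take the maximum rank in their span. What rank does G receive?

8

Sorted (descending): 828, 797, 562, 508, 484, 448, 340, 340
The 2 values of 340 occupy positions 7–8 → each gets rank 8.
G has value 340 → rank 8.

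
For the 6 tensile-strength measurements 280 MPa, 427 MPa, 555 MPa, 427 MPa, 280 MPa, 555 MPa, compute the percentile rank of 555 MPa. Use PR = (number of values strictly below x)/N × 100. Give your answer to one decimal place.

N = 6.
Strictly below 555: 4. Equal to 555: 2.
PR = 4/6 × 100 = 66.7

66.7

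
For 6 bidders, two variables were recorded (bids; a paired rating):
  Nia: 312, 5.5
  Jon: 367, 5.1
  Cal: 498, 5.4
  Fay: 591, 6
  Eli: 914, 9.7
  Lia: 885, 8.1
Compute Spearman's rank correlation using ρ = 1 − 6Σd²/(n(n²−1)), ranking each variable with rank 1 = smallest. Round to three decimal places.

0.829

Ranks of variable 1: 1, 2, 3, 4, 6, 5
Ranks of variable 2: 3, 1, 2, 4, 6, 5
d = r₁ − r₂: -2, 1, 1, 0, 0, 0
d²: 4, 1, 1, 0, 0, 0; Σd² = 6
ρ = 1 − 6·6/(6·35) = 1 − 36/210 = 0.829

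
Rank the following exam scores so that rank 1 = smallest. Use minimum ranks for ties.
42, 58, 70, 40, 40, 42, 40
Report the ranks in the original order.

Sorted (ascending): 40, 40, 40, 42, 42, 58, 70
The 3 values of 40 occupy positions 1–3 → each gets rank 1.
The 2 values of 42 occupy positions 4–5 → each gets rank 4.

4, 6, 7, 1, 1, 4, 1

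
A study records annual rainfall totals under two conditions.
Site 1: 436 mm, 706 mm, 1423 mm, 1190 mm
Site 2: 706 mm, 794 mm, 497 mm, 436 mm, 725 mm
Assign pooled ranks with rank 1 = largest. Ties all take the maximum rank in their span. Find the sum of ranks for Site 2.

Sorted (descending): 1423, 1190, 794, 725, 706, 706, 497, 436, 436
The 2 values of 706 occupy positions 5–6 → each gets rank 6.
The 2 values of 436 occupy positions 8–9 → each gets rank 9.
Site 2 values → pooled ranks: 706→6, 794→3, 497→7, 436→9, 725→4
Rank sum = 6 + 3 + 7 + 9 + 4 = 29

29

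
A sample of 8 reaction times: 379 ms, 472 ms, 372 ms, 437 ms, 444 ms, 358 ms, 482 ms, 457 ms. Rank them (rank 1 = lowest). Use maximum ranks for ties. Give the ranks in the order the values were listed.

3, 7, 2, 4, 5, 1, 8, 6

Sorted (ascending): 358, 372, 379, 437, 444, 457, 472, 482
No ties — each value takes its position as its rank.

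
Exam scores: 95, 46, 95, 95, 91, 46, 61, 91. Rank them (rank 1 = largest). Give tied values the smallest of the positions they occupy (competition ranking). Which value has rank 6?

Sorted (descending): 95, 95, 95, 91, 91, 61, 46, 46
The 3 values of 95 occupy positions 1–3 → each gets rank 1.
The 2 values of 91 occupy positions 4–5 → each gets rank 4.
The 2 values of 46 occupy positions 7–8 → each gets rank 7.
Rank 6 → value 61.

61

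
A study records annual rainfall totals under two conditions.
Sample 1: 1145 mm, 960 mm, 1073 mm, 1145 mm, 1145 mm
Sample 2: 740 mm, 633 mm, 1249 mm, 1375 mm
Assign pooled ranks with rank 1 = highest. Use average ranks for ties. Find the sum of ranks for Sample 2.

20

Sorted (descending): 1375, 1249, 1145, 1145, 1145, 1073, 960, 740, 633
The 3 values of 1145 occupy positions 3–5 → average rank 4.
Sample 2 values → pooled ranks: 740→8, 633→9, 1249→2, 1375→1
Rank sum = 8 + 9 + 2 + 1 = 20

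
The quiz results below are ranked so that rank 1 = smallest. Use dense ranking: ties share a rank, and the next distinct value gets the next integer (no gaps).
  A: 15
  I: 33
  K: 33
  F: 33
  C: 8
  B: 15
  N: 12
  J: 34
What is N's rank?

2

Sorted (ascending): 8, 12, 15, 15, 33, 33, 33, 34
The 2 values of 15 share dense rank 3.
The 3 values of 33 share dense rank 4.
Remaining distinct values take the next consecutive integers.
N has value 12 → rank 2.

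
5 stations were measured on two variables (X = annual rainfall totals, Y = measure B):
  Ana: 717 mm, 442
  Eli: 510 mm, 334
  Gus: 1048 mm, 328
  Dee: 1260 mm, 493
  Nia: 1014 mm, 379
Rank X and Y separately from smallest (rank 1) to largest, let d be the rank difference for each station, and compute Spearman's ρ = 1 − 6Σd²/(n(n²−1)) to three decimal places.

Ranks of variable 1: 2, 1, 4, 5, 3
Ranks of variable 2: 4, 2, 1, 5, 3
d = r₁ − r₂: -2, -1, 3, 0, 0
d²: 4, 1, 9, 0, 0; Σd² = 14
ρ = 1 − 6·14/(5·24) = 1 − 84/120 = 0.300

0.300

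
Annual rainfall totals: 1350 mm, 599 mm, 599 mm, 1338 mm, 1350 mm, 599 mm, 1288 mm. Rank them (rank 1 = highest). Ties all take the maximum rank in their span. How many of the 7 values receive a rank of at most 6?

Sorted (descending): 1350, 1350, 1338, 1288, 599, 599, 599
The 2 values of 1350 occupy positions 1–2 → each gets rank 2.
The 3 values of 599 occupy positions 5–7 → each gets rank 7.
Ranks ≤ 6: {2, 2, 3, 4} → 4 values.

4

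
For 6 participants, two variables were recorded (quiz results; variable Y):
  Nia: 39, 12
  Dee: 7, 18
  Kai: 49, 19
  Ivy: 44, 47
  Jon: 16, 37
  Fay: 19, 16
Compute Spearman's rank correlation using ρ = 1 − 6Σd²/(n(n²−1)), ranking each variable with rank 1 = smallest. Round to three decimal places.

0.200

Ranks of variable 1: 4, 1, 6, 5, 2, 3
Ranks of variable 2: 1, 3, 4, 6, 5, 2
d = r₁ − r₂: 3, -2, 2, -1, -3, 1
d²: 9, 4, 4, 1, 9, 1; Σd² = 28
ρ = 1 − 6·28/(6·35) = 1 − 168/210 = 0.200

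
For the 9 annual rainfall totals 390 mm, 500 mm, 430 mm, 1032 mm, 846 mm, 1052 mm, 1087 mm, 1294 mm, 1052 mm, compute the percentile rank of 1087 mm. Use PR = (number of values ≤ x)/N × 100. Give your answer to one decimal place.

N = 9.
Strictly below 1087: 7. Equal to 1087: 1.
PR = 8/9 × 100 = 88.9

88.9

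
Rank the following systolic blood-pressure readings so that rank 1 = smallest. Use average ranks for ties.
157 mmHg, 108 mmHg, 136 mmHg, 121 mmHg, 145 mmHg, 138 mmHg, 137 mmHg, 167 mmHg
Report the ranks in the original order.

Sorted (ascending): 108, 121, 136, 137, 138, 145, 157, 167
No ties — each value takes its position as its rank.

7, 1, 3, 2, 6, 5, 4, 8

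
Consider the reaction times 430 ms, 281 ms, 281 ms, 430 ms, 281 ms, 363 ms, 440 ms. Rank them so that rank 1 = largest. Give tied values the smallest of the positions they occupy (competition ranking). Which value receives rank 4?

363

Sorted (descending): 440, 430, 430, 363, 281, 281, 281
The 2 values of 430 occupy positions 2–3 → each gets rank 2.
The 3 values of 281 occupy positions 5–7 → each gets rank 5.
Rank 4 → value 363.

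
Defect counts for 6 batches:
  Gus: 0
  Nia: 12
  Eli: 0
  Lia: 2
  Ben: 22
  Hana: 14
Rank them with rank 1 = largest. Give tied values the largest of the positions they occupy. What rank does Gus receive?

Sorted (descending): 22, 14, 12, 2, 0, 0
The 2 values of 0 occupy positions 5–6 → each gets rank 6.
Gus has value 0 → rank 6.

6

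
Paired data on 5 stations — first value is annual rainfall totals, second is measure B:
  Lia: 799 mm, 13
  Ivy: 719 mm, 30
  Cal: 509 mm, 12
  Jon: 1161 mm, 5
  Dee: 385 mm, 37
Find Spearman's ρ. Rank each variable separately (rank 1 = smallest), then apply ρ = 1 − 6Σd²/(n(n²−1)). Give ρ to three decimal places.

Ranks of variable 1: 4, 3, 2, 5, 1
Ranks of variable 2: 3, 4, 2, 1, 5
d = r₁ − r₂: 1, -1, 0, 4, -4
d²: 1, 1, 0, 16, 16; Σd² = 34
ρ = 1 − 6·34/(5·24) = 1 − 204/120 = -0.700

-0.700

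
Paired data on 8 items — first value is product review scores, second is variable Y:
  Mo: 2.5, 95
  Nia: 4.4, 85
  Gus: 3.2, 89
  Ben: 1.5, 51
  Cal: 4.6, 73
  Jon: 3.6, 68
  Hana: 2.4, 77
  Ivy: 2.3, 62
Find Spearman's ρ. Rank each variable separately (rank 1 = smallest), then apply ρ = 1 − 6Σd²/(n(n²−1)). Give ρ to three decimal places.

Ranks of variable 1: 4, 7, 5, 1, 8, 6, 3, 2
Ranks of variable 2: 8, 6, 7, 1, 4, 3, 5, 2
d = r₁ − r₂: -4, 1, -2, 0, 4, 3, -2, 0
d²: 16, 1, 4, 0, 16, 9, 4, 0; Σd² = 50
ρ = 1 − 6·50/(8·63) = 1 − 300/504 = 0.405

0.405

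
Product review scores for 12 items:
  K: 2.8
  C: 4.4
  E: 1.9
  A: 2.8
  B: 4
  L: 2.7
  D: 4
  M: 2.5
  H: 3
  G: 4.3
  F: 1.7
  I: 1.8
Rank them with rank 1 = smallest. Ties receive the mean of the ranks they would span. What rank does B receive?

9.5

Sorted (ascending): 1.7, 1.8, 1.9, 2.5, 2.7, 2.8, 2.8, 3, 4, 4, 4.3, 4.4
The 2 values of 2.8 occupy positions 6–7 → average rank (6+7)/2 = 6.5.
The 2 values of 4 occupy positions 9–10 → average rank (9+10)/2 = 9.5.
B has value 4 → rank 9.5.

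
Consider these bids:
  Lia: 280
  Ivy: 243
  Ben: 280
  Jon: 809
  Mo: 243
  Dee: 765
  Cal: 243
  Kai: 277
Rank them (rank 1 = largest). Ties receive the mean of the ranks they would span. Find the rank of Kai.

Sorted (descending): 809, 765, 280, 280, 277, 243, 243, 243
The 2 values of 280 occupy positions 3–4 → average rank (3+4)/2 = 3.5.
The 3 values of 243 occupy positions 6–8 → average rank 7.
Kai has value 277 → rank 5.

5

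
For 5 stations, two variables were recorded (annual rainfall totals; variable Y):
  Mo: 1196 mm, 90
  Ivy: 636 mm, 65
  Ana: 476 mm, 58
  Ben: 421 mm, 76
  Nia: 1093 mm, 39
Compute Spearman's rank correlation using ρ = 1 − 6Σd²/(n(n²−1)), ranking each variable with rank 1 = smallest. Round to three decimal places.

Ranks of variable 1: 5, 3, 2, 1, 4
Ranks of variable 2: 5, 3, 2, 4, 1
d = r₁ − r₂: 0, 0, 0, -3, 3
d²: 0, 0, 0, 9, 9; Σd² = 18
ρ = 1 − 6·18/(5·24) = 1 − 108/120 = 0.100

0.100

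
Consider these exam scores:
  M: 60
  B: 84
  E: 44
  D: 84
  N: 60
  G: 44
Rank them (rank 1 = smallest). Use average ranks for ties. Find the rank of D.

5.5

Sorted (ascending): 44, 44, 60, 60, 84, 84
The 2 values of 44 occupy positions 1–2 → average rank (1+2)/2 = 1.5.
The 2 values of 60 occupy positions 3–4 → average rank (3+4)/2 = 3.5.
The 2 values of 84 occupy positions 5–6 → average rank (5+6)/2 = 5.5.
D has value 84 → rank 5.5.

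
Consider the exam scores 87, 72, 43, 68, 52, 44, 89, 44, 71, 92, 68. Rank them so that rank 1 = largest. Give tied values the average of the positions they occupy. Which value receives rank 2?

89

Sorted (descending): 92, 89, 87, 72, 71, 68, 68, 52, 44, 44, 43
The 2 values of 68 occupy positions 6–7 → average rank (6+7)/2 = 6.5.
The 2 values of 44 occupy positions 9–10 → average rank (9+10)/2 = 9.5.
Rank 2 → value 89.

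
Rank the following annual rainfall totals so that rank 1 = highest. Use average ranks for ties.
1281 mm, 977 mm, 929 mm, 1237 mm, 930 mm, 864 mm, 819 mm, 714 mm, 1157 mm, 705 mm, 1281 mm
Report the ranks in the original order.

Sorted (descending): 1281, 1281, 1237, 1157, 977, 930, 929, 864, 819, 714, 705
The 2 values of 1281 occupy positions 1–2 → average rank (1+2)/2 = 1.5.

1.5, 5, 7, 3, 6, 8, 9, 10, 4, 11, 1.5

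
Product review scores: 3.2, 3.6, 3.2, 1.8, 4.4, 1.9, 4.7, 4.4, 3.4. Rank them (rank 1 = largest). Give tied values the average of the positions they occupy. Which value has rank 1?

Sorted (descending): 4.7, 4.4, 4.4, 3.6, 3.4, 3.2, 3.2, 1.9, 1.8
The 2 values of 4.4 occupy positions 2–3 → average rank (2+3)/2 = 2.5.
The 2 values of 3.2 occupy positions 6–7 → average rank (6+7)/2 = 6.5.
Rank 1 → value 4.7.

4.7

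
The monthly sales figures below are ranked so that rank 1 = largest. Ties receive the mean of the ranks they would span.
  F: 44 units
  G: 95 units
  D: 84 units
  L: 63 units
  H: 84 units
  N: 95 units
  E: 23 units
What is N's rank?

1.5

Sorted (descending): 95, 95, 84, 84, 63, 44, 23
The 2 values of 95 occupy positions 1–2 → average rank (1+2)/2 = 1.5.
The 2 values of 84 occupy positions 3–4 → average rank (3+4)/2 = 3.5.
N has value 95 units → rank 1.5.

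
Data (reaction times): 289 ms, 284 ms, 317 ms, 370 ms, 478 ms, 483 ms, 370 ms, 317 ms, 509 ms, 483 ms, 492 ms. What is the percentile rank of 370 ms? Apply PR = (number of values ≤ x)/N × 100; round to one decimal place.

N = 11.
Strictly below 370: 4. Equal to 370: 2.
PR = 6/11 × 100 = 54.5

54.5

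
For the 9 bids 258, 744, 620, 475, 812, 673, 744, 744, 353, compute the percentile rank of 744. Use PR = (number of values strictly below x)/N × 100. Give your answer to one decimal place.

N = 9.
Strictly below 744: 5. Equal to 744: 3.
PR = 5/9 × 100 = 55.6

55.6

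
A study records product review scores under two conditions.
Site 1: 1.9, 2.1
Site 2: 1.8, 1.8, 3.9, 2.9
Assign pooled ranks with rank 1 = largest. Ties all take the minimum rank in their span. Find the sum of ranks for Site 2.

Sorted (descending): 3.9, 2.9, 2.1, 1.9, 1.8, 1.8
The 2 values of 1.8 occupy positions 5–6 → each gets rank 5.
Site 2 values → pooled ranks: 1.8→5, 1.8→5, 3.9→1, 2.9→2
Rank sum = 5 + 5 + 1 + 2 = 13

13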